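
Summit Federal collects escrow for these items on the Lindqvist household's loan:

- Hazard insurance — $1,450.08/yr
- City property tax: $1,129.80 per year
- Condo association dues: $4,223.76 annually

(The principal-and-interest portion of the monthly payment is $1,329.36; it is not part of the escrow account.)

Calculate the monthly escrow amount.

Hazard insurance — $1,450.08/yr
City property tax — $1,129.80/yr
Condo association dues — $4,223.76/yr
Combined annual = $1,450.08 + $1,129.80 + $4,223.76 = $6,803.64
Monthly = $6,803.64 ÷ 12 = $566.97

$566.97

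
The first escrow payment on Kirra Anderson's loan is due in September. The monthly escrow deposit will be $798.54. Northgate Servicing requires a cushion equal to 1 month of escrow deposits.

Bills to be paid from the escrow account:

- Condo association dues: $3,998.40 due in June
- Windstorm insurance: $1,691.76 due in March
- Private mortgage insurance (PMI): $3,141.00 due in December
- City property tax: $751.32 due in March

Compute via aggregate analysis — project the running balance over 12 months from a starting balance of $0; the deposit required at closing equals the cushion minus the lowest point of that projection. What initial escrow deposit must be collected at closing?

Cushion = 1 × $798.54 = $798.54
Trial balance (start $0, +$798.54 each month, − disbursements):
  Sep: +$798.54 → $798.54
  Oct: +$798.54 → $1,597.08
  Nov: +$798.54 → $2,395.62
  Dec: +$798.54 − $3,141.00 → $53.16
  Jan: +$798.54 → $851.70
  Feb: +$798.54 → $1,650.24
  Mar: +$798.54 − $2,443.08 → $5.70
  Apr: +$798.54 → $804.24
  May: +$798.54 → $1,602.78
  Jun: +$798.54 − $3,998.40 → -$1,597.08
  Jul: +$798.54 → -$798.54
  Aug: +$798.54 → $0.00
Lowest trial balance = -$1,597.08 (Jun)
Initial deposit = cushion − low point = $798.54 − (-$1,597.08) = $2,395.62

$2,395.62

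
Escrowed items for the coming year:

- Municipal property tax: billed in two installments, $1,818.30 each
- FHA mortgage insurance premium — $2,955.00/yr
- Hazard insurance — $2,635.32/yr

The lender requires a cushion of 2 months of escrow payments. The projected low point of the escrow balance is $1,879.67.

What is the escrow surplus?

Municipal property tax — $1,818.30 × 2 = $3,636.60 annually
FHA mortgage insurance premium — $2,955.00 annually
Hazard insurance — $2,635.32 annually
Annual escrow total = $3,636.60 + $2,955.00 + $2,635.32 = $9,226.92
Per month = $9,226.92 / 12 = $768.91
Required cushion = 2 × $768.91 = $1,537.82
Surplus = $1,879.67 − $1,537.82 = $341.85

$341.85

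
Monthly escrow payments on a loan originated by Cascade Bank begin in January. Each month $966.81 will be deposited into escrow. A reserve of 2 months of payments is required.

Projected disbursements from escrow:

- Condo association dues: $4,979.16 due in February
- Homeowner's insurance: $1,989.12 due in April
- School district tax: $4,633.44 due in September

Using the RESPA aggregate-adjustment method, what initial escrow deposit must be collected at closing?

$5,034.66

Cushion = 2 × $966.81 = $1,933.62
Trial balance (start $0, +$966.81 each month, − disbursements):
  Jan: +$966.81 → $966.81
  Feb: +$966.81 − $4,979.16 → -$3,045.54
  Mar: +$966.81 → -$2,078.73
  Apr: +$966.81 − $1,989.12 → -$3,101.04
  May: +$966.81 → -$2,134.23
  Jun: +$966.81 → -$1,167.42
  Jul: +$966.81 → -$200.61
  Aug: +$966.81 → $766.20
  Sep: +$966.81 − $4,633.44 → -$2,900.43
  Oct: +$966.81 → -$1,933.62
  Nov: +$966.81 → -$966.81
  Dec: +$966.81 → $0.00
Lowest trial balance = -$3,101.04 (Apr)
Initial deposit = cushion − low point = $1,933.62 − (-$3,101.04) = $5,034.66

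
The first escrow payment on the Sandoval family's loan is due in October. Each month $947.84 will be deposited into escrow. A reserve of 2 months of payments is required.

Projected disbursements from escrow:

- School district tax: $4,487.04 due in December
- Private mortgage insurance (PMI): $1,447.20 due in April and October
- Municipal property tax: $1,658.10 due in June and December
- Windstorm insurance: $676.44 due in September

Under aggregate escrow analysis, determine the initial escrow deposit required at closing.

$6,644.50

Cushion = 2 × $947.84 = $1,895.68
Trial balance (start $0, +$947.84 each month, − disbursements):
  Oct: +$947.84 − $1,447.20 → -$499.36
  Nov: +$947.84 → $448.48
  Dec: +$947.84 − $6,145.14 → -$4,748.82
  Jan: +$947.84 → -$3,800.98
  Feb: +$947.84 → -$2,853.14
  Mar: +$947.84 → -$1,905.30
  Apr: +$947.84 − $1,447.20 → -$2,404.66
  May: +$947.84 → -$1,456.82
  Jun: +$947.84 − $1,658.10 → -$2,167.08
  Jul: +$947.84 → -$1,219.24
  Aug: +$947.84 → -$271.40
  Sep: +$947.84 − $676.44 → $0.00
Lowest trial balance = -$4,748.82 (Dec)
Initial deposit = cushion − low point = $1,895.68 − (-$4,748.82) = $6,644.50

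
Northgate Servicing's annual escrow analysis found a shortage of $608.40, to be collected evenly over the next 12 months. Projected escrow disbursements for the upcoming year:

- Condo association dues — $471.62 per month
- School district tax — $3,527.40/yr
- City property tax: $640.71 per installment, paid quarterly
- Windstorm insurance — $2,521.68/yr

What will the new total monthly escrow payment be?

Condo association dues — $471.62 × 12 = $5,659.44
School district tax — $3,527.40
City property tax — $640.71 × 4 = $2,562.84
Windstorm insurance — $2,521.68
Yearly total = $14,271.36
Per month = $14,271.36 ÷ 12 = $1,189.28
Shortage per month = $608.40 ÷ 12 = $50.70
New monthly escrow = $1,189.28 + $50.70 = $1,239.98

$1,239.98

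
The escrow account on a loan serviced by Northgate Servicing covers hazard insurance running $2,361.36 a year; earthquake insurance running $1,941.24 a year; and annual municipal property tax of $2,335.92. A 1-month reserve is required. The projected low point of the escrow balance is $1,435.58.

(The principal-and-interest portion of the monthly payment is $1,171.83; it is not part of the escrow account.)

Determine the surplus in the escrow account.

Hazard insurance: $2,361.36 annually
Earthquake insurance: $1,941.24 annually
Municipal property tax: $2,335.92 annually
Yearly total = $2,361.36 + $1,941.24 + $2,335.92 = $6,638.52
Per month = $6,638.52 ÷ 12 = $553.21
Cushion = 1 × $553.21 = $553.21
Surplus = $1,435.58 − $553.21 = $882.37

$882.37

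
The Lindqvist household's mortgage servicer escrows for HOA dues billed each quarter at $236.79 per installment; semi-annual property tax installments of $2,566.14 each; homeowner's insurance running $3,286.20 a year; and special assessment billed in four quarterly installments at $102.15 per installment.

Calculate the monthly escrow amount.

HOA dues — $236.79 × 4 = $947.16/yr
Property tax — $2,566.14 × 2 = $5,132.28/yr
Homeowner's insurance — $3,286.20/yr
Special assessment — $102.15 × 4 = $408.60/yr
Yearly total = $9,774.24
Monthly = $9,774.24 / 12 = $814.52

$814.52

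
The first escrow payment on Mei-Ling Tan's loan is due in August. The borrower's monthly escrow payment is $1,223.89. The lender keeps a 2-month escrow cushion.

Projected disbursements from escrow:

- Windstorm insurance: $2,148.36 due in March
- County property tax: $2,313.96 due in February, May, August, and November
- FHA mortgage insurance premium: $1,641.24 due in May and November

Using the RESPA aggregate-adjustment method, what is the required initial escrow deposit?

Cushion = 2 × $1,223.89 = $2,447.78
Trial balance (start $0, +$1,223.89 each month, − disbursements):
  Aug: +$1,223.89 − $2,313.96 → -$1,090.07
  Sep: +$1,223.89 → $133.82
  Oct: +$1,223.89 → $1,357.71
  Nov: +$1,223.89 − $3,955.20 → -$1,373.60
  Dec: +$1,223.89 → -$149.71
  Jan: +$1,223.89 → $1,074.18
  Feb: +$1,223.89 − $2,313.96 → -$15.89
  Mar: +$1,223.89 − $2,148.36 → -$940.36
  Apr: +$1,223.89 → $283.53
  May: +$1,223.89 − $3,955.20 → -$2,447.78
  Jun: +$1,223.89 → -$1,223.89
  Jul: +$1,223.89 → $0.00
Lowest trial balance = -$2,447.78 (May)
Initial deposit = cushion − low point = $2,447.78 − (-$2,447.78) = $4,895.56

$4,895.56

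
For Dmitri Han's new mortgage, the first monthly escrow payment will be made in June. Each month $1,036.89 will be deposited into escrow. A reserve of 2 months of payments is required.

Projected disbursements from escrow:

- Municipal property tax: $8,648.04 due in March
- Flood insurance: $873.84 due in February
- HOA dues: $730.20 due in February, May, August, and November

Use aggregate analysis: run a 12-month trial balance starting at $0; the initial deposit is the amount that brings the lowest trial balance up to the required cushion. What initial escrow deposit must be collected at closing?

$3,417.36

Cushion = 2 × $1,036.89 = $2,073.78
Trial balance (start $0, +$1,036.89 each month, − disbursements):
  Jun: +$1,036.89 → $1,036.89
  Jul: +$1,036.89 → $2,073.78
  Aug: +$1,036.89 − $730.20 → $2,380.47
  Sep: +$1,036.89 → $3,417.36
  Oct: +$1,036.89 → $4,454.25
  Nov: +$1,036.89 − $730.20 → $4,760.94
  Dec: +$1,036.89 → $5,797.83
  Jan: +$1,036.89 → $6,834.72
  Feb: +$1,036.89 − $1,604.04 → $6,267.57
  Mar: +$1,036.89 − $8,648.04 → -$1,343.58
  Apr: +$1,036.89 → -$306.69
  May: +$1,036.89 − $730.20 → $0.00
Lowest trial balance = -$1,343.58 (Mar)
Initial deposit = cushion − low point = $2,073.78 − (-$1,343.58) = $3,417.36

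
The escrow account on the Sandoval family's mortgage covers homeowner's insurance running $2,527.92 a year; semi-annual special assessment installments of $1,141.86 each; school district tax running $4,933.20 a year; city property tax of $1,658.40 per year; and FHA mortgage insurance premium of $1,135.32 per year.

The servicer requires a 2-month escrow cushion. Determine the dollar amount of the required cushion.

$2,089.76

Homeowner's insurance — $2,527.92 annually
Special assessment — $1,141.86 × 2 = $2,283.72 annually
School district tax — $4,933.20 annually
City property tax — $1,658.40 annually
FHA mortgage insurance premium — $1,135.32 annually
Total annual escrow = $12,538.56
Monthly escrow = $12,538.56 ÷ 12 = $1,044.88
Cushion = 2 × $1,044.88 = $2,089.76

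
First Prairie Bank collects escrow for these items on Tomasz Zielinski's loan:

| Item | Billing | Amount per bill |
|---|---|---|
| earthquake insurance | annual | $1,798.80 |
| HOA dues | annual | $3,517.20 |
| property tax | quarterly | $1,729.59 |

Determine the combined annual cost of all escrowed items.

Earthquake insurance: $1,798.80 per year
HOA dues: $3,517.20 per year
Property tax: $1,729.59 × 4 = $6,918.36 per year
Combined annual = $1,798.80 + $3,517.20 + $6,918.36 = $12,234.36

$12,234.36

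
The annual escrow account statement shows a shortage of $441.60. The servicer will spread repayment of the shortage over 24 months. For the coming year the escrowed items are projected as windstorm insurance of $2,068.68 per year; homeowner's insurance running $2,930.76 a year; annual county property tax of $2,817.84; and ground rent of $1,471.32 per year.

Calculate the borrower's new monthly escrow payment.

$792.45

Windstorm insurance = $2,068.68/yr
Homeowner's insurance = $2,930.76/yr
County property tax = $2,817.84/yr
Ground rent = $1,471.32/yr
Yearly total = $9,288.60
Base monthly escrow = $9,288.60 / 12 = $774.05
Monthly shortage recovery: $441.60 ÷ 24 = $18.40
Adjusted monthly = $774.05 + $18.40 = $792.45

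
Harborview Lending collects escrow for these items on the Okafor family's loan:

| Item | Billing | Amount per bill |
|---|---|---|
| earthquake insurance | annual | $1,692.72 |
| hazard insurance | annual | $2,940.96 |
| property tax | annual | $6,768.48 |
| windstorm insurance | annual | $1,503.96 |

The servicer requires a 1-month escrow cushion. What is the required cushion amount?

$1,075.51

Earthquake insurance = $1,692.72 annually
Hazard insurance = $2,940.96 annually
Property tax = $6,768.48 annually
Windstorm insurance = $1,503.96 annually
Yearly total = $1,692.72 + $2,940.96 + $6,768.48 + $1,503.96 = $12,906.12
Per month = $12,906.12 ÷ 12 = $1,075.51
Required cushion = 1 × $1,075.51 = $1,075.51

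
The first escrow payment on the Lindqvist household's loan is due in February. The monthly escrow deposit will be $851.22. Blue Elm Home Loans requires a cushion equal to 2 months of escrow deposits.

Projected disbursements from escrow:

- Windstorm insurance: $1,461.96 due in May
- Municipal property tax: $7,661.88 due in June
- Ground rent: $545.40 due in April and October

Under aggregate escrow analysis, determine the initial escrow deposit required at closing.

$7,115.58

Cushion = 2 × $851.22 = $1,702.44
Trial balance (start $0, +$851.22 each month, − disbursements):
  Feb: +$851.22 → $851.22
  Mar: +$851.22 → $1,702.44
  Apr: +$851.22 − $545.40 → $2,008.26
  May: +$851.22 − $1,461.96 → $1,397.52
  Jun: +$851.22 − $7,661.88 → -$5,413.14
  Jul: +$851.22 → -$4,561.92
  Aug: +$851.22 → -$3,710.70
  Sep: +$851.22 → -$2,859.48
  Oct: +$851.22 − $545.40 → -$2,553.66
  Nov: +$851.22 → -$1,702.44
  Dec: +$851.22 → -$851.22
  Jan: +$851.22 → $0.00
Lowest trial balance = -$5,413.14 (Jun)
Initial deposit = cushion − low point = $1,702.44 − (-$5,413.14) = $7,115.58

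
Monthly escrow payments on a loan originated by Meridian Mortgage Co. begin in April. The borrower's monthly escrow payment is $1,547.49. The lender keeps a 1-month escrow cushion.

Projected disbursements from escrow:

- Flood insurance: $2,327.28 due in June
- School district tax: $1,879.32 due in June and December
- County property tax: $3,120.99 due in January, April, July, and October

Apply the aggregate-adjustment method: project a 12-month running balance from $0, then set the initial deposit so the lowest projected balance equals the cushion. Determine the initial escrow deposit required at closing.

$5,806.11

Cushion = 1 × $1,547.49 = $1,547.49
Trial balance (start $0, +$1,547.49 each month, − disbursements):
  Apr: +$1,547.49 − $3,120.99 → -$1,573.50
  May: +$1,547.49 → -$26.01
  Jun: +$1,547.49 − $4,206.60 → -$2,685.12
  Jul: +$1,547.49 − $3,120.99 → -$4,258.62
  Aug: +$1,547.49 → -$2,711.13
  Sep: +$1,547.49 → -$1,163.64
  Oct: +$1,547.49 − $3,120.99 → -$2,737.14
  Nov: +$1,547.49 → -$1,189.65
  Dec: +$1,547.49 − $1,879.32 → -$1,521.48
  Jan: +$1,547.49 − $3,120.99 → -$3,094.98
  Feb: +$1,547.49 → -$1,547.49
  Mar: +$1,547.49 → $0.00
Lowest trial balance = -$4,258.62 (Jul)
Initial deposit = cushion − low point = $1,547.49 − (-$4,258.62) = $5,806.11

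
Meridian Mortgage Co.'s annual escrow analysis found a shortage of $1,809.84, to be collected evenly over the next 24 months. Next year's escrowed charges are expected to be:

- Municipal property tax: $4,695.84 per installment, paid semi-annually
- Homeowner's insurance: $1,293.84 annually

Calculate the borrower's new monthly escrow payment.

$965.87

Municipal property tax — $4,695.84 × 2 = $9,391.68
Homeowner's insurance — $1,293.84
Total annual escrow = $9,391.68 + $1,293.84 = $10,685.52
Per month = $10,685.52 / 12 = $890.46
Shortage per month = $1,809.84 ÷ 24 = $75.41
Adjusted monthly = $890.46 + $75.41 = $965.87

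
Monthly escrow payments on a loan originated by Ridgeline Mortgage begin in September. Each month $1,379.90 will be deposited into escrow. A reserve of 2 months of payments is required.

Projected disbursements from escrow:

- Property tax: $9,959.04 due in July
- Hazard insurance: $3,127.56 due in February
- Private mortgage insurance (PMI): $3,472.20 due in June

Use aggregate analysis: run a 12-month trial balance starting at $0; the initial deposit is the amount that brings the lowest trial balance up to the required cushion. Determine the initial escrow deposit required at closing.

$4,139.70

Cushion = 2 × $1,379.90 = $2,759.80
Trial balance (start $0, +$1,379.90 each month, − disbursements):
  Sep: +$1,379.90 → $1,379.90
  Oct: +$1,379.90 → $2,759.80
  Nov: +$1,379.90 → $4,139.70
  Dec: +$1,379.90 → $5,519.60
  Jan: +$1,379.90 → $6,899.50
  Feb: +$1,379.90 − $3,127.56 → $5,151.84
  Mar: +$1,379.90 → $6,531.74
  Apr: +$1,379.90 → $7,911.64
  May: +$1,379.90 → $9,291.54
  Jun: +$1,379.90 − $3,472.20 → $7,199.24
  Jul: +$1,379.90 − $9,959.04 → -$1,379.90
  Aug: +$1,379.90 → $0.00
Lowest trial balance = -$1,379.90 (Jul)
Initial deposit = cushion − low point = $2,759.80 − (-$1,379.90) = $4,139.70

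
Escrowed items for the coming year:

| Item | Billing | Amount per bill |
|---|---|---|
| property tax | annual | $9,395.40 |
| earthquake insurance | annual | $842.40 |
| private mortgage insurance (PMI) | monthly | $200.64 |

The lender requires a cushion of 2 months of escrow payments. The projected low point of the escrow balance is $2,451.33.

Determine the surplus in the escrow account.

Property tax = $9,395.40 annually
Earthquake insurance = $842.40 annually
Private mortgage insurance (PMI) = $200.64 × 12 = $2,407.68 annually
Total annual escrow = $9,395.40 + $842.40 + $2,407.68 = $12,645.48
Monthly = $12,645.48 ÷ 12 = $1,053.79
Required cushion = 2 × $1,053.79 = $2,107.58
Excess over cushion: $2,451.33 − $2,107.58 = $343.75

$343.75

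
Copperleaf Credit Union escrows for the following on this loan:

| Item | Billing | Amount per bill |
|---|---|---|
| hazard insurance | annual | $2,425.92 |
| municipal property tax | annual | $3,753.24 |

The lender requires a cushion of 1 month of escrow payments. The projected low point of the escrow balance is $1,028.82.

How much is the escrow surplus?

$513.89

Hazard insurance = $2,425.92
Municipal property tax = $3,753.24
Total per year = $6,179.16
Monthly escrow = $6,179.16 / 12 = $514.93
Cushion = 1 × $514.93 = $514.93
Surplus = $1,028.82 − $514.93 = $513.89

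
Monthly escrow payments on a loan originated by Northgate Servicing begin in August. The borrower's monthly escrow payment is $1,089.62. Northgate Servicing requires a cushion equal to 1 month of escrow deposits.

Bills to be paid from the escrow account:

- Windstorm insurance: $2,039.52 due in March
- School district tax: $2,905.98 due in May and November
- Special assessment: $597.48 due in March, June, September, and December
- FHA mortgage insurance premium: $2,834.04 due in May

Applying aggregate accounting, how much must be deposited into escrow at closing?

Cushion = 1 × $1,089.62 = $1,089.62
Trial balance (start $0, +$1,089.62 each month, − disbursements):
  Aug: +$1,089.62 → $1,089.62
  Sep: +$1,089.62 − $597.48 → $1,581.76
  Oct: +$1,089.62 → $2,671.38
  Nov: +$1,089.62 − $2,905.98 → $855.02
  Dec: +$1,089.62 − $597.48 → $1,347.16
  Jan: +$1,089.62 → $2,436.78
  Feb: +$1,089.62 → $3,526.40
  Mar: +$1,089.62 − $2,637.00 → $1,979.02
  Apr: +$1,089.62 → $3,068.64
  May: +$1,089.62 − $5,740.02 → -$1,581.76
  Jun: +$1,089.62 − $597.48 → -$1,089.62
  Jul: +$1,089.62 → $0.00
Lowest trial balance = -$1,581.76 (May)
Initial deposit = cushion − low point = $1,089.62 − (-$1,581.76) = $2,671.38

$2,671.38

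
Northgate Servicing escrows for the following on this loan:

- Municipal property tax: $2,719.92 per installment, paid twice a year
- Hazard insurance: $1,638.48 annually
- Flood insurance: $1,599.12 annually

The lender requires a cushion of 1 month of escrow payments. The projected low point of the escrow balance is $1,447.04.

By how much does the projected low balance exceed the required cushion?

Municipal property tax: $2,719.92 × 2 = $5,439.84 annually
Hazard insurance: $1,638.48 annually
Flood insurance: $1,599.12 annually
Annual escrow total = $8,677.44
Monthly escrow = $8,677.44 / 12 = $723.12
Required cushion = 1 × $723.12 = $723.12
Surplus = $1,447.04 − $723.12 = $723.92

$723.92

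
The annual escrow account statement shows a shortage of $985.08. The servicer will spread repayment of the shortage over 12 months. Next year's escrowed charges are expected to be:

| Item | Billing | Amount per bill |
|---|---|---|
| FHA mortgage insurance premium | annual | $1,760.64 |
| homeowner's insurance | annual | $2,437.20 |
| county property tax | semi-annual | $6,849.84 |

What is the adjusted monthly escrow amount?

$1,573.55

FHA mortgage insurance premium = $1,760.64 per year
Homeowner's insurance = $2,437.20 per year
County property tax = $6,849.84 × 2 = $13,699.68 per year
Total annual escrow = $1,760.64 + $2,437.20 + $13,699.68 = $17,897.52
Monthly = $17,897.52 ÷ 12 = $1,491.46
Shortage per month = $985.08 ÷ 12 = $82.09
New monthly escrow = $1,491.46 + $82.09 = $1,573.55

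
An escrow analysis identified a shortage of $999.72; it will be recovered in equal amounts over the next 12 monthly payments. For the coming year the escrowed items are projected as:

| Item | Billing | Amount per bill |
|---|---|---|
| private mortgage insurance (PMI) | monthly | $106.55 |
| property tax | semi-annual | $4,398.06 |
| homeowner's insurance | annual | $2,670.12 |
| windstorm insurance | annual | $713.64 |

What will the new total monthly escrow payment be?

$1,204.85

Private mortgage insurance (PMI) — $106.55 × 12 = $1,278.60 per year
Property tax — $4,398.06 × 2 = $8,796.12 per year
Homeowner's insurance — $2,670.12 per year
Windstorm insurance — $713.64 per year
Combined annual = $1,278.60 + $8,796.12 + $2,670.12 + $713.64 = $13,458.48
Monthly escrow = $13,458.48 / 12 = $1,121.54
Shortage spread = $999.72 ÷ 12 = $83.31/mo
New monthly escrow = $1,121.54 + $83.31 = $1,204.85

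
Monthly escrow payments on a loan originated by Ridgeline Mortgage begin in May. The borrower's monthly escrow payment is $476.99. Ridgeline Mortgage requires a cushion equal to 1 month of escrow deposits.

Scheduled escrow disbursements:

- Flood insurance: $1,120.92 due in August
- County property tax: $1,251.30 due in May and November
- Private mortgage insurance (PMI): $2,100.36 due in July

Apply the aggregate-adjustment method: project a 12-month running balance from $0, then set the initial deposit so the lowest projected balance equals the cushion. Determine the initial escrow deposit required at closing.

$3,041.61

Cushion = 1 × $476.99 = $476.99
Trial balance (start $0, +$476.99 each month, − disbursements):
  May: +$476.99 − $1,251.30 → -$774.31
  Jun: +$476.99 → -$297.32
  Jul: +$476.99 − $2,100.36 → -$1,920.69
  Aug: +$476.99 − $1,120.92 → -$2,564.62
  Sep: +$476.99 → -$2,087.63
  Oct: +$476.99 → -$1,610.64
  Nov: +$476.99 − $1,251.30 → -$2,384.95
  Dec: +$476.99 → -$1,907.96
  Jan: +$476.99 → -$1,430.97
  Feb: +$476.99 → -$953.98
  Mar: +$476.99 → -$476.99
  Apr: +$476.99 → $0.00
Lowest trial balance = -$2,564.62 (Aug)
Initial deposit = cushion − low point = $476.99 − (-$2,564.62) = $3,041.61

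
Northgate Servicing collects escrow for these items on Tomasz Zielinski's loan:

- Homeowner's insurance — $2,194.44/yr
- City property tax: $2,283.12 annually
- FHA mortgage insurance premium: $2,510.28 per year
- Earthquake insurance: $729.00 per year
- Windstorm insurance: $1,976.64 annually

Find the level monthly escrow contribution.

Homeowner's insurance — $2,194.44 annually
City property tax — $2,283.12 annually
FHA mortgage insurance premium — $2,510.28 annually
Earthquake insurance — $729.00 annually
Windstorm insurance — $1,976.64 annually
Total per year = $2,194.44 + $2,283.12 + $2,510.28 + $729.00 + $1,976.64 = $9,693.48
Per month = $9,693.48 / 12 = $807.79

$807.79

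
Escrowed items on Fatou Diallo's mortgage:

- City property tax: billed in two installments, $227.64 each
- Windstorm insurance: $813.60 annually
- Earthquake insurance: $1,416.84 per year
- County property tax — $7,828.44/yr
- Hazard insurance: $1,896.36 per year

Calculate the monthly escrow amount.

$1,034.21

City property tax: $227.64 × 2 = $455.28/yr
Windstorm insurance: $813.60/yr
Earthquake insurance: $1,416.84/yr
County property tax: $7,828.44/yr
Hazard insurance: $1,896.36/yr
Combined annual = $12,410.52
Monthly escrow = $12,410.52 ÷ 12 = $1,034.21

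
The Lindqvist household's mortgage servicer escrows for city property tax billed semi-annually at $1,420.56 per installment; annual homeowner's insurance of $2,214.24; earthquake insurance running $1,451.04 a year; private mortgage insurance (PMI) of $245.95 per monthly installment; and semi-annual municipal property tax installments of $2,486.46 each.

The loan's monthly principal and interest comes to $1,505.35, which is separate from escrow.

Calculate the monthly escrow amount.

$1,202.56

City property tax — $1,420.56 × 2 = $2,841.12
Homeowner's insurance — $2,214.24
Earthquake insurance — $1,451.04
Private mortgage insurance (PMI) — $245.95 × 12 = $2,951.40
Municipal property tax — $2,486.46 × 2 = $4,972.92
Total annual escrow = $2,841.12 + $2,214.24 + $1,451.04 + $2,951.40 + $4,972.92 = $14,430.72
Monthly = $14,430.72 / 12 = $1,202.56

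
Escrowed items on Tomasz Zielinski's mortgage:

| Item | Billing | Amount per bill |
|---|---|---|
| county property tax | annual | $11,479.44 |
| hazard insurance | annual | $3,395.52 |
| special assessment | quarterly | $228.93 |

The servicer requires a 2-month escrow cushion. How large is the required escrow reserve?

County property tax — $11,479.44
Hazard insurance — $3,395.52
Special assessment — $228.93 × 4 = $915.72
Total per year = $11,479.44 + $3,395.52 + $915.72 = $15,790.68
Base monthly escrow = $15,790.68 / 12 = $1,315.89
Required cushion = 2 × $1,315.89 = $2,631.78

$2,631.78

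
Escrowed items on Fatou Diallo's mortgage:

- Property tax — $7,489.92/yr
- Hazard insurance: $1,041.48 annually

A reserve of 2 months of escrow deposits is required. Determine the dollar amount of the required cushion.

$1,421.90

Property tax — $7,489.92/yr
Hazard insurance — $1,041.48/yr
Total annual escrow = $8,531.40
Per month = $8,531.40 ÷ 12 = $710.95
Required cushion = 2 × $710.95 = $1,421.90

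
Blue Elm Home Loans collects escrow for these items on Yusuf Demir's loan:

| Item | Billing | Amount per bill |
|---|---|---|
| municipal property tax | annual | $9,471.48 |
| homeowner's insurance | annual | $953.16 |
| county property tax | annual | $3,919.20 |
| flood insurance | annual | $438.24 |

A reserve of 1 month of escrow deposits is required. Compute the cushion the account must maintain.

$1,231.84

Municipal property tax — $9,471.48/yr
Homeowner's insurance — $953.16/yr
County property tax — $3,919.20/yr
Flood insurance — $438.24/yr
Total annual escrow = $9,471.48 + $953.16 + $3,919.20 + $438.24 = $14,782.08
Base monthly escrow = $14,782.08 ÷ 12 = $1,231.84
Required cushion = 1 × $1,231.84 = $1,231.84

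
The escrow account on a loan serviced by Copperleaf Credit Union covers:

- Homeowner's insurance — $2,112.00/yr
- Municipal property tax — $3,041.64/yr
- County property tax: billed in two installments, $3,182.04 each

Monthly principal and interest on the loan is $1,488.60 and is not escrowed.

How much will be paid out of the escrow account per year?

$11,517.72

Homeowner's insurance = $2,112.00 annually
Municipal property tax = $3,041.64 annually
County property tax = $3,182.04 × 2 = $6,364.08 annually
Total annual escrow = $2,112.00 + $3,041.64 + $6,364.08 = $11,517.72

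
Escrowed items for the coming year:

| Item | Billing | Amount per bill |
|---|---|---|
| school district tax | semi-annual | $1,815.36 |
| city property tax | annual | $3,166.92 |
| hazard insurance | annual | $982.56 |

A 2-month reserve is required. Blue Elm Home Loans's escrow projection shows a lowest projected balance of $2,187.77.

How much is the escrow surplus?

$891.07

School district tax = $1,815.36 × 2 = $3,630.72 per year
City property tax = $3,166.92 per year
Hazard insurance = $982.56 per year
Yearly total = $7,780.20
Base monthly escrow = $7,780.20 ÷ 12 = $648.35
Cushion = 2 × $648.35 = $1,296.70
Surplus = $2,187.77 − $1,296.70 = $891.07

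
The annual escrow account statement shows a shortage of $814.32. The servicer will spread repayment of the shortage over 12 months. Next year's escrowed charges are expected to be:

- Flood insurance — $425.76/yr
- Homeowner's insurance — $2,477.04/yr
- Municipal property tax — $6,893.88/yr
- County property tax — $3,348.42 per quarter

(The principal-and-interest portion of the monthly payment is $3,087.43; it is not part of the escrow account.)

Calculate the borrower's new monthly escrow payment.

$2,000.39

Flood insurance = $425.76/yr
Homeowner's insurance = $2,477.04/yr
Municipal property tax = $6,893.88/yr
County property tax = $3,348.42 × 4 = $13,393.68/yr
Total per year = $23,190.36
Base monthly escrow = $23,190.36 / 12 = $1,932.53
Shortage per month = $814.32 / 12 = $67.86
Adjusted monthly = $1,932.53 + $67.86 = $2,000.39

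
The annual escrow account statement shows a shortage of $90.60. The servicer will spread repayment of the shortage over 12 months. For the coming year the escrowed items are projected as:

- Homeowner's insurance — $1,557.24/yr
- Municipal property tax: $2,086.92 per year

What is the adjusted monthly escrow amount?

$311.23

Homeowner's insurance — $1,557.24 per year
Municipal property tax — $2,086.92 per year
Total per year = $1,557.24 + $2,086.92 = $3,644.16
Base monthly escrow = $3,644.16 / 12 = $303.68
Shortage per month = $90.60 ÷ 12 = $7.55
New monthly escrow = $303.68 + $7.55 = $311.23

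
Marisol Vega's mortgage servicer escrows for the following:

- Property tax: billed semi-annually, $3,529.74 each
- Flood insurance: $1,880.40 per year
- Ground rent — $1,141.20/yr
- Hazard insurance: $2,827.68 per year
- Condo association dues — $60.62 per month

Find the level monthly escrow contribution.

$1,136.35

Property tax — $3,529.74 × 2 = $7,059.48/yr
Flood insurance — $1,880.40/yr
Ground rent — $1,141.20/yr
Hazard insurance — $2,827.68/yr
Condo association dues — $60.62 × 12 = $727.44/yr
Total per year = $13,636.20
Monthly escrow = $13,636.20 ÷ 12 = $1,136.35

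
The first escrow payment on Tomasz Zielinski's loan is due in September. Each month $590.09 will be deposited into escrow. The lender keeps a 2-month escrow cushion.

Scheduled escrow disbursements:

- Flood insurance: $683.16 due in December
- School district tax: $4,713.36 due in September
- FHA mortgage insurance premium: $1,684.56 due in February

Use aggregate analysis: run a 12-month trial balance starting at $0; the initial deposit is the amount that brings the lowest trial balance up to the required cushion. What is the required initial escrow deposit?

$5,303.45

Cushion = 2 × $590.09 = $1,180.18
Trial balance (start $0, +$590.09 each month, − disbursements):
  Sep: +$590.09 − $4,713.36 → -$4,123.27
  Oct: +$590.09 → -$3,533.18
  Nov: +$590.09 → -$2,943.09
  Dec: +$590.09 − $683.16 → -$3,036.16
  Jan: +$590.09 → -$2,446.07
  Feb: +$590.09 − $1,684.56 → -$3,540.54
  Mar: +$590.09 → -$2,950.45
  Apr: +$590.09 → -$2,360.36
  May: +$590.09 → -$1,770.27
  Jun: +$590.09 → -$1,180.18
  Jul: +$590.09 → -$590.09
  Aug: +$590.09 → $0.00
Lowest trial balance = -$4,123.27 (Sep)
Initial deposit = cushion − low point = $1,180.18 − (-$4,123.27) = $5,303.45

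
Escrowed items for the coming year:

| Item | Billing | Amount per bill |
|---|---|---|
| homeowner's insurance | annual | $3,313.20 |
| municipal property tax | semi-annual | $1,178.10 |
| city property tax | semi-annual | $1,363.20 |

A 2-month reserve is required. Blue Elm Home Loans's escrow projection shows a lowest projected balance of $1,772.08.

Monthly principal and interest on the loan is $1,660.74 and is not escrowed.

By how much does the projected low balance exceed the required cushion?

$372.78

Homeowner's insurance = $3,313.20 per year
Municipal property tax = $1,178.10 × 2 = $2,356.20 per year
City property tax = $1,363.20 × 2 = $2,726.40 per year
Combined annual = $8,395.80
Base monthly escrow = $8,395.80 / 12 = $699.65
Required reserve = 2 × $699.65 = $1,399.30
Excess over cushion: $1,772.08 − $1,399.30 = $372.78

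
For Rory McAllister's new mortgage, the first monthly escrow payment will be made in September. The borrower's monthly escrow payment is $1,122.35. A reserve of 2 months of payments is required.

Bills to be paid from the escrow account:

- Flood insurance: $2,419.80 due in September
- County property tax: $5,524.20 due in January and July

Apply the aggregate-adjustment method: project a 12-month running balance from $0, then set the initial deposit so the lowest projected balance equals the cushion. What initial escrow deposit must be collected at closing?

$4,576.95

Cushion = 2 × $1,122.35 = $2,244.70
Trial balance (start $0, +$1,122.35 each month, − disbursements):
  Sep: +$1,122.35 − $2,419.80 → -$1,297.45
  Oct: +$1,122.35 → -$175.10
  Nov: +$1,122.35 → $947.25
  Dec: +$1,122.35 → $2,069.60
  Jan: +$1,122.35 − $5,524.20 → -$2,332.25
  Feb: +$1,122.35 → -$1,209.90
  Mar: +$1,122.35 → -$87.55
  Apr: +$1,122.35 → $1,034.80
  May: +$1,122.35 → $2,157.15
  Jun: +$1,122.35 → $3,279.50
  Jul: +$1,122.35 − $5,524.20 → -$1,122.35
  Aug: +$1,122.35 → $0.00
Lowest trial balance = -$2,332.25 (Jan)
Initial deposit = cushion − low point = $2,244.70 − (-$2,332.25) = $4,576.95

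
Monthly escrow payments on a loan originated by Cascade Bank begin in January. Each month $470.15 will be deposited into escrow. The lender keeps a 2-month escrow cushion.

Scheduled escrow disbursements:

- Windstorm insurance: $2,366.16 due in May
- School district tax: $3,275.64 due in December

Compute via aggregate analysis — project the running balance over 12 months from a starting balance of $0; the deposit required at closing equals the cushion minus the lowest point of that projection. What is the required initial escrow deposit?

Cushion = 2 × $470.15 = $940.30
Trial balance (start $0, +$470.15 each month, − disbursements):
  Jan: +$470.15 → $470.15
  Feb: +$470.15 → $940.30
  Mar: +$470.15 → $1,410.45
  Apr: +$470.15 → $1,880.60
  May: +$470.15 − $2,366.16 → -$15.41
  Jun: +$470.15 → $454.74
  Jul: +$470.15 → $924.89
  Aug: +$470.15 → $1,395.04
  Sep: +$470.15 → $1,865.19
  Oct: +$470.15 → $2,335.34
  Nov: +$470.15 → $2,805.49
  Dec: +$470.15 − $3,275.64 → $0.00
Lowest trial balance = -$15.41 (May)
Initial deposit = cushion − low point = $940.30 − (-$15.41) = $955.71

$955.71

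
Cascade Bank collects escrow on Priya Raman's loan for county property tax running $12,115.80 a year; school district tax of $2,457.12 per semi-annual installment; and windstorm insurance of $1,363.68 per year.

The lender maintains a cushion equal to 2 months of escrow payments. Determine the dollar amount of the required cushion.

County property tax: $12,115.80
School district tax: $2,457.12 × 2 = $4,914.24
Windstorm insurance: $1,363.68
Combined annual = $18,393.72
Monthly escrow = $18,393.72 ÷ 12 = $1,532.81
Reserve = 2 × $1,532.81 = $3,065.62

$3,065.62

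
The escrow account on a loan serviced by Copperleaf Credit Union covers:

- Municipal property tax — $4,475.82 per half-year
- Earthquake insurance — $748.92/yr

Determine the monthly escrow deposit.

Municipal property tax = $4,475.82 × 2 = $8,951.64
Earthquake insurance = $748.92
Annual escrow total = $9,700.56
Base monthly escrow = $9,700.56 ÷ 12 = $808.38

$808.38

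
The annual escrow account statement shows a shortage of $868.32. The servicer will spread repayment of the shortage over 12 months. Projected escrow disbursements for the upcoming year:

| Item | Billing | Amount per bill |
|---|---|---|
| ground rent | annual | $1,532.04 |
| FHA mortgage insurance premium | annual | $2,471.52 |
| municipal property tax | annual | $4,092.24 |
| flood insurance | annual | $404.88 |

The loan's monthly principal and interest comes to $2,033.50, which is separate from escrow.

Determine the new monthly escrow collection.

$780.75

Ground rent: $1,532.04 per year
FHA mortgage insurance premium: $2,471.52 per year
Municipal property tax: $4,092.24 per year
Flood insurance: $404.88 per year
Annual escrow total = $8,500.68
Base monthly escrow = $8,500.68 ÷ 12 = $708.39
Shortage spread = $868.32 / 12 = $72.36/mo
New monthly escrow = $708.39 + $72.36 = $780.75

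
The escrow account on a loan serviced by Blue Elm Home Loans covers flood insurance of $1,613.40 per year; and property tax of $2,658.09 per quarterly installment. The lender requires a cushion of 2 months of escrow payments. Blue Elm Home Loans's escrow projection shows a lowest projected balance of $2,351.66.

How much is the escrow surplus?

$310.70

Flood insurance — $1,613.40/yr
Property tax — $2,658.09 × 4 = $10,632.36/yr
Yearly total = $12,245.76
Monthly escrow = $12,245.76 / 12 = $1,020.48
Cushion = 2 × $1,020.48 = $2,040.96
Surplus = $2,351.66 − $2,040.96 = $310.70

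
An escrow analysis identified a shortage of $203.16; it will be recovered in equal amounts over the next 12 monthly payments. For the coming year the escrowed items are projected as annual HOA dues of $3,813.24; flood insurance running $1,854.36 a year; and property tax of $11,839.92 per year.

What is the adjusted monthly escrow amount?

$1,475.89

HOA dues — $3,813.24
Flood insurance — $1,854.36
Property tax — $11,839.92
Total annual escrow = $3,813.24 + $1,854.36 + $11,839.92 = $17,507.52
Monthly escrow = $17,507.52 / 12 = $1,458.96
Shortage spread = $203.16 / 12 = $16.93/mo
New monthly escrow = $1,458.96 + $16.93 = $1,475.89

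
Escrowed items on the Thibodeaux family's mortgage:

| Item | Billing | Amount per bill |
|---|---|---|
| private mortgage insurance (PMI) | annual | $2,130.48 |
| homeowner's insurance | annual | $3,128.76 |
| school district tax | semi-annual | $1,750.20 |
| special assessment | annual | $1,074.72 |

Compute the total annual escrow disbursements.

$9,834.36

Private mortgage insurance (PMI): $2,130.48/yr
Homeowner's insurance: $3,128.76/yr
School district tax: $1,750.20 × 2 = $3,500.40/yr
Special assessment: $1,074.72/yr
Combined annual = $9,834.36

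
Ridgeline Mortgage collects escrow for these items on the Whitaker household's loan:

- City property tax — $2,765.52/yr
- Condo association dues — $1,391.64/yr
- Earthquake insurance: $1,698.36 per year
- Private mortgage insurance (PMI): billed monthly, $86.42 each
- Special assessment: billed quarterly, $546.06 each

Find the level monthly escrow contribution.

$756.40

City property tax: $2,765.52 per year
Condo association dues: $1,391.64 per year
Earthquake insurance: $1,698.36 per year
Private mortgage insurance (PMI): $86.42 × 12 = $1,037.04 per year
Special assessment: $546.06 × 4 = $2,184.24 per year
Yearly total = $2,765.52 + $1,391.64 + $1,698.36 + $1,037.04 + $2,184.24 = $9,076.80
Monthly escrow = $9,076.80 ÷ 12 = $756.40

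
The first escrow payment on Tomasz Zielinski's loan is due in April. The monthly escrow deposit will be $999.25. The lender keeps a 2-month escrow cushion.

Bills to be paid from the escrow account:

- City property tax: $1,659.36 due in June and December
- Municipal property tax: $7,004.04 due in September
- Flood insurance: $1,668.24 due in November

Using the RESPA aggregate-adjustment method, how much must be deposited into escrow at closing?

$4,996.25

Cushion = 2 × $999.25 = $1,998.50
Trial balance (start $0, +$999.25 each month, − disbursements):
  Apr: +$999.25 → $999.25
  May: +$999.25 → $1,998.50
  Jun: +$999.25 − $1,659.36 → $1,338.39
  Jul: +$999.25 → $2,337.64
  Aug: +$999.25 → $3,336.89
  Sep: +$999.25 − $7,004.04 → -$2,667.90
  Oct: +$999.25 → -$1,668.65
  Nov: +$999.25 − $1,668.24 → -$2,337.64
  Dec: +$999.25 − $1,659.36 → -$2,997.75
  Jan: +$999.25 → -$1,998.50
  Feb: +$999.25 → -$999.25
  Mar: +$999.25 → $0.00
Lowest trial balance = -$2,997.75 (Dec)
Initial deposit = cushion − low point = $1,998.50 − (-$2,997.75) = $4,996.25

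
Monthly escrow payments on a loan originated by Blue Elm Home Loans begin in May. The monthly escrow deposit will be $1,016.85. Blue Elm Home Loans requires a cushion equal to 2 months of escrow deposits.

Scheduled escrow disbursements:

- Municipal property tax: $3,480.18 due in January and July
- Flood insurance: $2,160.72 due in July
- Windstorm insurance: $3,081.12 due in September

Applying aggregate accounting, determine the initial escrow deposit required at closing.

Cushion = 2 × $1,016.85 = $2,033.70
Trial balance (start $0, +$1,016.85 each month, − disbursements):
  May: +$1,016.85 → $1,016.85
  Jun: +$1,016.85 → $2,033.70
  Jul: +$1,016.85 − $5,640.90 → -$2,590.35
  Aug: +$1,016.85 → -$1,573.50
  Sep: +$1,016.85 − $3,081.12 → -$3,637.77
  Oct: +$1,016.85 → -$2,620.92
  Nov: +$1,016.85 → -$1,604.07
  Dec: +$1,016.85 → -$587.22
  Jan: +$1,016.85 − $3,480.18 → -$3,050.55
  Feb: +$1,016.85 → -$2,033.70
  Mar: +$1,016.85 → -$1,016.85
  Apr: +$1,016.85 → $0.00
Lowest trial balance = -$3,637.77 (Sep)
Initial deposit = cushion − low point = $2,033.70 − (-$3,637.77) = $5,671.47

$5,671.47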